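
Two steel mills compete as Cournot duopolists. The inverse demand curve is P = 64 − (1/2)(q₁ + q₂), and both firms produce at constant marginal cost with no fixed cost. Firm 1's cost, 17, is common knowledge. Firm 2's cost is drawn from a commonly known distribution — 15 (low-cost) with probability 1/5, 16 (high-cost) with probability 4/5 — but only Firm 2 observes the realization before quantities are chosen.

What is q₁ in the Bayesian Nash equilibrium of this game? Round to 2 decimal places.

Type-c best response for Firm 2: q₂(c) = (64 − c) − q₁/2.
Firm 1 maximizes expected profit; its first-order condition is 64 − q₁ − (1/2)E[q₂] − 17 = 0.
Substituting E[q₂] and solving: E[c₂] = 15.8, so q₁ = (64 − 2·17 + 15.8)/(3/2) = 30.5333.

30.53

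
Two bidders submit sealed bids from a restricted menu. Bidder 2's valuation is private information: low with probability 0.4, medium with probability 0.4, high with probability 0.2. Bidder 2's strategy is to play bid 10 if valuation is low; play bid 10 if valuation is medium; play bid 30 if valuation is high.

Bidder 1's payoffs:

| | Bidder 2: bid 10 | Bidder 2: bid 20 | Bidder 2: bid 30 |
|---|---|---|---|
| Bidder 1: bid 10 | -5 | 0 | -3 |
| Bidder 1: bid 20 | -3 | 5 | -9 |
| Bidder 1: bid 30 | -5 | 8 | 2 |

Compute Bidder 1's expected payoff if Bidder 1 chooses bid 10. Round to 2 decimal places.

Take the expectation over Bidder 2's valuation, weighting each type's action by its prior probability.
E[bid 10] = 0.4·(-5) + 0.4·(-5) + 0.2·(-3) = (-2) + (-2) + (-0.6) = -4.6

-4.60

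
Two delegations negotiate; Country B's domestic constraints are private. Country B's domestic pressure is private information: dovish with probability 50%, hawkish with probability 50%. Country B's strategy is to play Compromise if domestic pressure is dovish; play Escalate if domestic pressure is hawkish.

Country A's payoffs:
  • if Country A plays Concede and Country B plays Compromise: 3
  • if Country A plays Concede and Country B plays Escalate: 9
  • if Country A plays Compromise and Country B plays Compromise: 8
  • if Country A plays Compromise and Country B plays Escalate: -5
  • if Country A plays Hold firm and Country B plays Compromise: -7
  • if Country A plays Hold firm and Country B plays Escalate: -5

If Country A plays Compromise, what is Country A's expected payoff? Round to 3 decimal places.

1.500

E[Compromise] = 0.5·8 + 0.5·(-5) = 4 + (-2.5) = 1.5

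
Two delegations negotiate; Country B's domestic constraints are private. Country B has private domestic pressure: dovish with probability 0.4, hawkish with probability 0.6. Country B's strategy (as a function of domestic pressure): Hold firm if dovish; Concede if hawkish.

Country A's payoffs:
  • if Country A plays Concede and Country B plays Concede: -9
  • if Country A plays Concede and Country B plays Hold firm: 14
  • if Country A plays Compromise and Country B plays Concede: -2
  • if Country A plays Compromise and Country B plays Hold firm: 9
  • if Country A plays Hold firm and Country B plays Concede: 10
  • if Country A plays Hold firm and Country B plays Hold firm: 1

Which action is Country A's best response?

E[Concede] = 0.4·(14) + 0.6·(-9) = 0.2
E[Compromise] = 0.4·(9) + 0.6·(-2) = 2.4
E[Hold firm] = 0.4·(1) + 0.6·(10) = 6.4
Best response: Hold firm (6.4 is the largest).

Hold firm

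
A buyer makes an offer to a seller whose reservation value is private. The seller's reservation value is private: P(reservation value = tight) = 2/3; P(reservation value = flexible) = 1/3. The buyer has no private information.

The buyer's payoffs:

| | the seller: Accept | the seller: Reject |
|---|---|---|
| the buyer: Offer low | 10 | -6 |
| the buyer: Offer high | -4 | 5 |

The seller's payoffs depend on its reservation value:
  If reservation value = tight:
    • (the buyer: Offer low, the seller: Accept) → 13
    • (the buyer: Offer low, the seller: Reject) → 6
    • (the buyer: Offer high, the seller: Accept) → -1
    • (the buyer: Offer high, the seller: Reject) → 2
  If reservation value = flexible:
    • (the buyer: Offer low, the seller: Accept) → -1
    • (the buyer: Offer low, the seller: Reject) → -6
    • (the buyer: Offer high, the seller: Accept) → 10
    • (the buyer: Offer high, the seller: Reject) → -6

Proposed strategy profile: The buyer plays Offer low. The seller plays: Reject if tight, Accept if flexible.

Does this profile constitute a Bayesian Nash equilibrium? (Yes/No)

No

The buyer plays Offer low: E[Offer low] = 2/3·(-6) + 1/3·(10) = -2/3; E[Offer high] = 2. Not best-responding. ✗
The seller (reservation value tight), facing Offer low: Accept gives 13, Reject gives 6. Proposed Reject is not best — profitable deviation exists. ✗
The seller (reservation value flexible), facing Offer low: Accept gives -1, Reject gives -6. Proposed Accept is best. ✓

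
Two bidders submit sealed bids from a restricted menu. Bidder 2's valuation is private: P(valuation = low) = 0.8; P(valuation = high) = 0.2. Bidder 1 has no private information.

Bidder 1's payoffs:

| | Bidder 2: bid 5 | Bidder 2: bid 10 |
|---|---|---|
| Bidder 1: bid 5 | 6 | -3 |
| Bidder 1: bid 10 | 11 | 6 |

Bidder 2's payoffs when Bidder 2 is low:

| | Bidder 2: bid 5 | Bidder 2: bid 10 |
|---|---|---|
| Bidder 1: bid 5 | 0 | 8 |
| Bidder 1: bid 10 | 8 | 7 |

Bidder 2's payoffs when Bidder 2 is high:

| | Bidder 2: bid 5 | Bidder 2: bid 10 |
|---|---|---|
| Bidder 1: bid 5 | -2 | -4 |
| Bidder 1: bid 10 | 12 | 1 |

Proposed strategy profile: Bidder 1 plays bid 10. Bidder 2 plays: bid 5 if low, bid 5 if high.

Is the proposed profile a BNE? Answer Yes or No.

A profile is a BNE iff every type of every player is best-responding given beliefs about the other side.
Bidder 1 plays bid 10: E[bid 10] = 0.8·(11) + 0.2·(11) = 11; E[bid 5] = 6. Best-responding. ✓
Bidder 2 (valuation low), facing bid 10: bid 5 gives 8, bid 10 gives 7. Proposed bid 5 is best. ✓
Bidder 2 (valuation high), facing bid 10: bid 5 gives 12, bid 10 gives 1. Proposed bid 5 is best. ✓

Yes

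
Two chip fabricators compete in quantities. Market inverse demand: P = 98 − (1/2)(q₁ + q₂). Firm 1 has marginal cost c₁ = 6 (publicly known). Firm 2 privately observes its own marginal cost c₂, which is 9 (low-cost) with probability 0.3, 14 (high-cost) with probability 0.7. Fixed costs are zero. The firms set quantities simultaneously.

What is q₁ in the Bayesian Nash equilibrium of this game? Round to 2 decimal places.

65.67

Firm 2 with cost c maximizes (98 − (1/2)(q₁+q₂) − c)·q₂, giving q₂(c) = (98 − c − (1/2)q₁).
E[c₂] = 0.3·9 + 0.7·14 = 12.5
Firm 1's FOC against E[q₂] yields q₁ = (98 − 2·6 + E[c₂])/(3/2) = (98 − 12 + 12.5)/(3/2) = 65.6667.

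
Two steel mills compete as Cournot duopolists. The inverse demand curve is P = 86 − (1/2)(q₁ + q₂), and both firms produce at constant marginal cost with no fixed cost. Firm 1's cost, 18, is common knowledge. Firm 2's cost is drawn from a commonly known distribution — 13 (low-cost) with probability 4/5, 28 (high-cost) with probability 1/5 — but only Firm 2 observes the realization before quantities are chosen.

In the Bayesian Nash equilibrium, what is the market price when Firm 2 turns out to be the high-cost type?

46

Each type of Firm 2 best-responds to q₁; Firm 1 best-responds to the expected q₂ over Firm 2's types.
Firm 2 with cost c maximizes (86 − (1/2)(q₁+q₂) − c)·q₂, giving q₂(c) = (86 − c − (1/2)q₁).
E[c₂] = 4/5·13 + 1/5·28 = 16
Firm 1's FOC against E[q₂] yields q₁ = (86 − 2·18 + E[c₂])/(3/2) = (86 − 36 + 16)/(3/2) = 44.
q₂(high-cost) = 36, so P = 86 − (1/2)·(44 + 36) = 46.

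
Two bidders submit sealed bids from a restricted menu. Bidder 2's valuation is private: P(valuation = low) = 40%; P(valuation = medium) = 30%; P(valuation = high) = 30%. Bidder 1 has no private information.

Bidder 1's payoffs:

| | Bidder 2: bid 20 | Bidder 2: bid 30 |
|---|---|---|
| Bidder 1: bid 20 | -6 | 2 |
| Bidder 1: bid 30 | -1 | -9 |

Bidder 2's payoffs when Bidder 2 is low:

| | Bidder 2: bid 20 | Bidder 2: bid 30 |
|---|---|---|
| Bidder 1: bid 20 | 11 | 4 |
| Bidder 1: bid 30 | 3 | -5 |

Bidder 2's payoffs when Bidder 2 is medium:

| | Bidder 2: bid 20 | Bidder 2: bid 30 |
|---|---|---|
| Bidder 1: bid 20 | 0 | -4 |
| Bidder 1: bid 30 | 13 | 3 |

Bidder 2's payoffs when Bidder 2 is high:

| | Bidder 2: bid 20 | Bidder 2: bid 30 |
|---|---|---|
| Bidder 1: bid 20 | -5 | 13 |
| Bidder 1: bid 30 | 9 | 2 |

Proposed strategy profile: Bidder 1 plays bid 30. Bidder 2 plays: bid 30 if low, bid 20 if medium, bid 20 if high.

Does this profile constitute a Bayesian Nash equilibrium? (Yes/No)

A profile is a BNE iff every type of every player is best-responding given beliefs about the other side.
Bidder 1 plays bid 30: E[bid 30] = 0.4·(-9) + 0.3·(-1) + 0.3·(-1) = -4.2; E[bid 20] = -2.8. Not best-responding. ✗
Bidder 2 (valuation low), facing bid 30: bid 20 gives 3, bid 30 gives -5. Proposed bid 30 is not best — profitable deviation exists. ✗
Bidder 2 (valuation medium), facing bid 30: bid 20 gives 13, bid 30 gives 3. Proposed bid 20 is best. ✓
Bidder 2 (valuation high), facing bid 30: bid 20 gives 9, bid 30 gives 2. Proposed bid 20 is best. ✓

No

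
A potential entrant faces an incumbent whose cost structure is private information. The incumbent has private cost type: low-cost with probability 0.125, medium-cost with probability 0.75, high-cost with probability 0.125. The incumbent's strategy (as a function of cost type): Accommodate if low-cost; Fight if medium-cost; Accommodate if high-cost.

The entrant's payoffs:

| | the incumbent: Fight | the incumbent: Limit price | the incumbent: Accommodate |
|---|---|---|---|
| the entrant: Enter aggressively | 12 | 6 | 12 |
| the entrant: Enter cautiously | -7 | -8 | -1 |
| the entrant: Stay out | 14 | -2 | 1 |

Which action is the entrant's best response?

Enter aggressively

Compute the entrant's expected payoff for each action, taking the expectation over the incumbent's type.
E[Enter aggressively] = 0.125·(12) + 0.75·(12) + 0.125·(12) = 12
E[Enter cautiously] = 0.125·(-1) + 0.75·(-7) + 0.125·(-1) = -5.5
E[Stay out] = 0.125·(1) + 0.75·(14) + 0.125·(1) = 10.75
Best response: Enter aggressively (12 is the largest).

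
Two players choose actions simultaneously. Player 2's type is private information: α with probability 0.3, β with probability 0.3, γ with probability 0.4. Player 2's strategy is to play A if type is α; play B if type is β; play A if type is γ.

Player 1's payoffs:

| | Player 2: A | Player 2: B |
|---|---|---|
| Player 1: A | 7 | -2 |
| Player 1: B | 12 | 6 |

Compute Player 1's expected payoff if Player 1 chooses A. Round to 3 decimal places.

4.300

E[A] = 0.3·7 + 0.3·(-2) + 0.4·7 = 2.1 + (-0.6) + 2.8 = 4.3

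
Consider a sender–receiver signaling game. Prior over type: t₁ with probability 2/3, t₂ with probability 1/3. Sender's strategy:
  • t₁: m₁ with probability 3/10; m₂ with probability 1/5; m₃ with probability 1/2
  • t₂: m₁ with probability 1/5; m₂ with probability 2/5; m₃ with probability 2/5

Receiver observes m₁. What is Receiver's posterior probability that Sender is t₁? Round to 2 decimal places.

P(m₁) = (2/3)·(3/10) + (1/3)·(1/5) = 4/15
P(t₁ | m₁) = ((2/3)·(3/10)) / (4/15) = (1/5) / (4/15) = 3/4

0.75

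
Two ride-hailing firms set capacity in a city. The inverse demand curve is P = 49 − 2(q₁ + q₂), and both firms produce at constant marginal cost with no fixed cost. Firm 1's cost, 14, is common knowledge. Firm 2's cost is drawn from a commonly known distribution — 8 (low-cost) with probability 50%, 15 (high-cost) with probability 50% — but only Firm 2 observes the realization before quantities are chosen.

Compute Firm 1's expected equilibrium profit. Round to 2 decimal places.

Type-c best response for Firm 2: q₂(c) = (49 − c)/4 − q₁/2.
Firm 1 maximizes expected profit; its first-order condition is 49 − 4q₁ − 2E[q₂] − 14 = 0.
Substituting E[q₂] and solving: E[c₂] = 11.5, so q₁ = (49 − 2·14 + 11.5)/6 = 5.41667.
E[P] = 49 − 2·(q₁ + E[q₂]) = 24.8333; Firm 1's expected profit = (E[P] − 14)·q₁ = (24.8333 − 14)·5.41667 = 58.6806.

58.68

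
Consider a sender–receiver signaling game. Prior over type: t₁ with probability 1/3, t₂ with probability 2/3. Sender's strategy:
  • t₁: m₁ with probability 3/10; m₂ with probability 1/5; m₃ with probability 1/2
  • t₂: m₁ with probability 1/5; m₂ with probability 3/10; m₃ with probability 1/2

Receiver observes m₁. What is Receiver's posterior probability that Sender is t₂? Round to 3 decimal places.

0.571

P(m₁) = (1/3)·(3/10) + (2/3)·(1/5) = 7/30
P(t₂ | m₁) = ((2/3)·(1/5)) / (7/30) = (2/15) / (7/30) = 4/7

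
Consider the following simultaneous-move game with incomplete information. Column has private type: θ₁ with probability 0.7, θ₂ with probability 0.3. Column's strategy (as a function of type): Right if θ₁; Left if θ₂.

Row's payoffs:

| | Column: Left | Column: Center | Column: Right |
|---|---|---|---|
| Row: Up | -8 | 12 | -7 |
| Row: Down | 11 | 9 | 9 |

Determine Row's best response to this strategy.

Compute Row's expected payoff for each action, taking the expectation over Column's type.
E[Up] = 0.7·(-7) + 0.3·(-8) = -7.3
E[Down] = 0.7·(9) + 0.3·(11) = 9.6
Best response: Down (9.6 is the largest).

Down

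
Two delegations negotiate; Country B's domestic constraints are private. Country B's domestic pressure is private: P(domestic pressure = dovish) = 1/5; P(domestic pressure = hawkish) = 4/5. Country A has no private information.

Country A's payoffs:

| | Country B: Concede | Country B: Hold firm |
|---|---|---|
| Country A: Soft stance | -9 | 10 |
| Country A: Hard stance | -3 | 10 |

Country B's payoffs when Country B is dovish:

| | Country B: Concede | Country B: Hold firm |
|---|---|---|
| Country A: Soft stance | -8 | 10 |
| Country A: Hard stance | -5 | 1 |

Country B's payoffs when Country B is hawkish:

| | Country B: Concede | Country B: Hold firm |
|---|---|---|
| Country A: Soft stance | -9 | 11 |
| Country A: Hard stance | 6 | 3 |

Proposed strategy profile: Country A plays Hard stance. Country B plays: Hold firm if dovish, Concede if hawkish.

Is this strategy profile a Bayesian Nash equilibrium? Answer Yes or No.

A profile is a BNE iff every type of every player is best-responding given beliefs about the other side.
Country A plays Hard stance: E[Hard stance] = 1/5·(10) + 4/5·(-3) = -2/5; E[Soft stance] = -26/5. Best-responding. ✓
Country B (domestic pressure dovish), facing Hard stance: Concede gives -5, Hold firm gives 1. Proposed Hold firm is best. ✓
Country B (domestic pressure hawkish), facing Hard stance: Concede gives 6, Hold firm gives 3. Proposed Concede is best. ✓

Yes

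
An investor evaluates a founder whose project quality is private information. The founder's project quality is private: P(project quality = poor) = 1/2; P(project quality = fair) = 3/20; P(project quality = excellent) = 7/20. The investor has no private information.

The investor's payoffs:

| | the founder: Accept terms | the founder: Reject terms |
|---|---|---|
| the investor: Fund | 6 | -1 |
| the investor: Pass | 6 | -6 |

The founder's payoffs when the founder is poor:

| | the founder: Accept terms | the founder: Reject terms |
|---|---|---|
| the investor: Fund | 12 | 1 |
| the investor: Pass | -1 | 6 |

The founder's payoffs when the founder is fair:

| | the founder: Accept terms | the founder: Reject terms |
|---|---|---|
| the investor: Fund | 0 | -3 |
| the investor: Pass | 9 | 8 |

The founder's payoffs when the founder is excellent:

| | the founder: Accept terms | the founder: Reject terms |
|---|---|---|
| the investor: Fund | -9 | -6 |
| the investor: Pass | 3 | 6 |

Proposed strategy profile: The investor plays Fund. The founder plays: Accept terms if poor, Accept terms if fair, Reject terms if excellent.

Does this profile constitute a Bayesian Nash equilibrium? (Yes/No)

The investor plays Fund: E[Fund] = 1/2·(6) + 3/20·(6) + 7/20·(-1) = 71/20; E[Pass] = 9/5. Best-responding. ✓
The founder (project quality poor), facing Fund: Accept terms gives 12, Reject terms gives 1. Proposed Accept terms is best. ✓
The founder (project quality fair), facing Fund: Accept terms gives 0, Reject terms gives -3. Proposed Accept terms is best. ✓
The founder (project quality excellent), facing Fund: Accept terms gives -9, Reject terms gives -6. Proposed Reject terms is best. ✓

Yes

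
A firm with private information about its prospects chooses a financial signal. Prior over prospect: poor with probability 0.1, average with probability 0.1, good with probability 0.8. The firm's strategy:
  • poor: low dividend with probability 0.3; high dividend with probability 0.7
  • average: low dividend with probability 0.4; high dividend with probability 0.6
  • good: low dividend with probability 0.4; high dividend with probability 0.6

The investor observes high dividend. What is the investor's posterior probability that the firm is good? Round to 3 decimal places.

0.787

P(high dividend) = 0.1·0.7 + 0.1·0.6 + 0.8·0.6 = 0.61
P(good | high dividend) = (0.8·0.6) / 0.61 = 0.48 / 0.61 = 0.786885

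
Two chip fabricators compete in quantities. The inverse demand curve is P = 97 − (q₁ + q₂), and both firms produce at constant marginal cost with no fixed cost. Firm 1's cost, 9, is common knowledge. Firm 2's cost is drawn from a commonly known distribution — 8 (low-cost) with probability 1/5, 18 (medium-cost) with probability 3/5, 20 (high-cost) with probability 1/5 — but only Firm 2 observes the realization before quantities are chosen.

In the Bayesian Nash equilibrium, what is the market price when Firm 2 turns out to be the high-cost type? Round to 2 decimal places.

42.60

Type-c best response for Firm 2: q₂(c) = (97 − c)/2 − q₁/2.
Firm 1 maximizes expected profit; its first-order condition is 97 − 2q₁ − E[q₂] − 9 = 0.
Substituting E[q₂] and solving: E[c₂] = 16.4, so q₁ = (97 − 2·9 + 16.4)/3 = 31.8.
q₂(high-cost) = 22.6, so P = 97 − (31.8 + 22.6) = 42.6.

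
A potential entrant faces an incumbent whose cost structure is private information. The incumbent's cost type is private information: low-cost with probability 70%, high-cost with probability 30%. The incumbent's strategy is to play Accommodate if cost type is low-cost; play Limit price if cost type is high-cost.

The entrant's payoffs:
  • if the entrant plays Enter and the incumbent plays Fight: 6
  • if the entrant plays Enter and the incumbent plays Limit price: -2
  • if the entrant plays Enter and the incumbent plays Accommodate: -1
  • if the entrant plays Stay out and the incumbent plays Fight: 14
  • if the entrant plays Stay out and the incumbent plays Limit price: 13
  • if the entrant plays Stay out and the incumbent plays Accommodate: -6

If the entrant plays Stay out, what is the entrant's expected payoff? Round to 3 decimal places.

E[Stay out] = 0.7·(-6) + 0.3·13 = (-4.2) + 3.9 = -0.3

-0.300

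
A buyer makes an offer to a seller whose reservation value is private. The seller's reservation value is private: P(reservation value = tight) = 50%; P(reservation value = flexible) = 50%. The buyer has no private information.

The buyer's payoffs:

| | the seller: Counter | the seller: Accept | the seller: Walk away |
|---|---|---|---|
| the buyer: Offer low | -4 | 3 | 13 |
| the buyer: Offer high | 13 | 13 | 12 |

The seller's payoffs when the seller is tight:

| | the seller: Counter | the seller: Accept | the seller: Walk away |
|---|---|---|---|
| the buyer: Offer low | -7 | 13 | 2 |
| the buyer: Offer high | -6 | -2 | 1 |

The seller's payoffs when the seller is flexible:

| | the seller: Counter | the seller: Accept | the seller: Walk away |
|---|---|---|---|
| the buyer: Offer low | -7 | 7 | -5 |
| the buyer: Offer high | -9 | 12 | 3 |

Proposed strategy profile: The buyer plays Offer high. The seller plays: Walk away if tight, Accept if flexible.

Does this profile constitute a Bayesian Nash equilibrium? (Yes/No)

A profile is a BNE iff every type of every player is best-responding given beliefs about the other side.
The buyer plays Offer high: E[Offer high] = 0.5·(12) + 0.5·(13) = 12.5; E[Offer low] = 8. Best-responding. ✓
The seller (reservation value tight), facing Offer high: Counter gives -6, Accept gives -2, Walk away gives 1. Proposed Walk away is best. ✓
The seller (reservation value flexible), facing Offer high: Counter gives -9, Accept gives 12, Walk away gives 3. Proposed Accept is best. ✓

Yes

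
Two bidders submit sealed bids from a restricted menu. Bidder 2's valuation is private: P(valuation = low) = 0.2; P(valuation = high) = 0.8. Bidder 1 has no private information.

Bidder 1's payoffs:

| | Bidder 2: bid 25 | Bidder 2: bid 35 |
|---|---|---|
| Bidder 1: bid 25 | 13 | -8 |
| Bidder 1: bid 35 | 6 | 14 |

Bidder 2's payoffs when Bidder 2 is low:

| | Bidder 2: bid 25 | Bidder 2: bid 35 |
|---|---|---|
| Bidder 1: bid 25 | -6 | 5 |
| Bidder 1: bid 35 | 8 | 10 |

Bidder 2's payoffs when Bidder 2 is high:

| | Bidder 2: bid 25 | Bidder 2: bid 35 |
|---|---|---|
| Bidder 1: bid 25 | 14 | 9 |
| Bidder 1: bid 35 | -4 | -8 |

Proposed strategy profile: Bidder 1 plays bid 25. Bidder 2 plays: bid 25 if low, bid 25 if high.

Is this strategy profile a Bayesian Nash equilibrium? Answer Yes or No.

Bidder 1 plays bid 25: E[bid 25] = 0.2·(13) + 0.8·(13) = 13; E[bid 35] = 6. Best-responding. ✓
Bidder 2 (valuation low), facing bid 25: bid 25 gives -6, bid 35 gives 5. Proposed bid 25 is not best — profitable deviation exists. ✗
Bidder 2 (valuation high), facing bid 25: bid 25 gives 14, bid 35 gives 9. Proposed bid 25 is best. ✓

No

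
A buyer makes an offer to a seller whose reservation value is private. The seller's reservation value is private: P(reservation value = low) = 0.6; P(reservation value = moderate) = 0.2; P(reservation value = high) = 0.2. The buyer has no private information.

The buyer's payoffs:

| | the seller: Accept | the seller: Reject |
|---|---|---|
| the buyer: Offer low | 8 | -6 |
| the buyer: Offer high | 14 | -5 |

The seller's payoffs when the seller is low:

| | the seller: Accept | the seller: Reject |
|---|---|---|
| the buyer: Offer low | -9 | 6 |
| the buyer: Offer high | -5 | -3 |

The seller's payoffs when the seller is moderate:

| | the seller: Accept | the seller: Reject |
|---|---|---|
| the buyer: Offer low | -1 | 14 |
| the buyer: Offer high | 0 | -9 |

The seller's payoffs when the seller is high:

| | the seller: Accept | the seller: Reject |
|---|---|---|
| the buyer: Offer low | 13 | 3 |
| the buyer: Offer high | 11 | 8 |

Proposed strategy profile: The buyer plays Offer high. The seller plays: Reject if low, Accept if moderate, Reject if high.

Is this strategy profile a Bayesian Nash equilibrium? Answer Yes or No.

The buyer plays Offer high: E[Offer high] = 0.6·(-5) + 0.2·(14) + 0.2·(-5) = -1.2; E[Offer low] = -3.2. Best-responding. ✓
The seller (reservation value low), facing Offer high: Accept gives -5, Reject gives -3. Proposed Reject is best. ✓
The seller (reservation value moderate), facing Offer high: Accept gives 0, Reject gives -9. Proposed Accept is best. ✓
The seller (reservation value high), facing Offer high: Accept gives 11, Reject gives 8. Proposed Reject is not best — profitable deviation exists. ✗

No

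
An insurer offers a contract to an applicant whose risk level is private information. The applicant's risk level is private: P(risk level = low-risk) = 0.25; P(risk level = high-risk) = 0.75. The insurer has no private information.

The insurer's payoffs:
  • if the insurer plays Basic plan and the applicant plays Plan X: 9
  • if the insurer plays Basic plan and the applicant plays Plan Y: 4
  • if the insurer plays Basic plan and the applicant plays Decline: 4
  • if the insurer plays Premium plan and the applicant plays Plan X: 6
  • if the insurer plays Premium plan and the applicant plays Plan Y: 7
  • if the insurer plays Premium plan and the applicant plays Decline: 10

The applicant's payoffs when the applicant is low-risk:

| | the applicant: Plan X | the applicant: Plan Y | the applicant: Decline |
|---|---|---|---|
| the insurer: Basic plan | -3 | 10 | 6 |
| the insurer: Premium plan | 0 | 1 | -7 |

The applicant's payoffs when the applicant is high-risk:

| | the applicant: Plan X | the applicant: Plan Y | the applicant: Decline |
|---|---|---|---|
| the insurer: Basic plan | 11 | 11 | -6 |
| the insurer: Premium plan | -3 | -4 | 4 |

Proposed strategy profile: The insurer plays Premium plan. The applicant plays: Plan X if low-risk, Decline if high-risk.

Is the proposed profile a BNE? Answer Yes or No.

No

The insurer plays Premium plan: E[Premium plan] = 0.25·(6) + 0.75·(10) = 9; E[Basic plan] = 5.25. Best-responding. ✓
The applicant (risk level low-risk), facing Premium plan: Plan X gives 0, Plan Y gives 1, Decline gives -7. Proposed Plan X is not best — profitable deviation exists. ✗
The applicant (risk level high-risk), facing Premium plan: Plan X gives -3, Plan Y gives -4, Decline gives 4. Proposed Decline is best. ✓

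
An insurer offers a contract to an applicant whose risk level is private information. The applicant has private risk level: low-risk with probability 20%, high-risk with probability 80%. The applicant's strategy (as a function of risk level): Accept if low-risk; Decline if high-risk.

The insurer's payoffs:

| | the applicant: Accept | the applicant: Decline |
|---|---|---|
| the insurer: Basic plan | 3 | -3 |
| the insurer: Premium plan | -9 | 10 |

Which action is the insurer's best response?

Compute the insurer's expected payoff for each action, taking the expectation over the applicant's type.
E[Basic plan] = 0.2·(3) + 0.8·(-3) = -1.8
E[Premium plan] = 0.2·(-9) + 0.8·(10) = 6.2
Best response: Premium plan (6.2 is the largest).

Premium plan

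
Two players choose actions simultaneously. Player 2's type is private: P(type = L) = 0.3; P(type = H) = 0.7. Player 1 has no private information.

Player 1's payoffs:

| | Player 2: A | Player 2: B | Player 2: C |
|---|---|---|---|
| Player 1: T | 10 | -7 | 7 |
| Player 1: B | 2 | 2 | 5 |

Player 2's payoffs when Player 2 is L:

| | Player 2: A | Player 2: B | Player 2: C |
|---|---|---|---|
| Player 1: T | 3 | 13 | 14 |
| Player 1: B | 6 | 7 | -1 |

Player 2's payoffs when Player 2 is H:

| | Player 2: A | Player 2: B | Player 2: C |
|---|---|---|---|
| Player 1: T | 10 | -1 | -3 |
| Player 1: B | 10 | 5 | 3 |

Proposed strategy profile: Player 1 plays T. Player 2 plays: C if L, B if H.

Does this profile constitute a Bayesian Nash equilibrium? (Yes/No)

A profile is a BNE iff every type of every player is best-responding given beliefs about the other side.
Player 1 plays T: E[T] = 0.3·(7) + 0.7·(-7) = -2.8; E[B] = 2.9. Not best-responding. ✗
Player 2 (type L), facing T: A gives 3, B gives 13, C gives 14. Proposed C is best. ✓
Player 2 (type H), facing T: A gives 10, B gives -1, C gives -3. Proposed B is not best — profitable deviation exists. ✗

No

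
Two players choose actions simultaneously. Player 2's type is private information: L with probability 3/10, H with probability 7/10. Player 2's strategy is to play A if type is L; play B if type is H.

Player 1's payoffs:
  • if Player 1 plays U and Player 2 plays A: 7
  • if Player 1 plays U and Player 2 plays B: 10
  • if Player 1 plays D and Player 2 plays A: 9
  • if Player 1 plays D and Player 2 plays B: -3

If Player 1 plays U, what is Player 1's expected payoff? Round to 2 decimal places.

E[U] = 3/10·7 + 7/10·10 = 21/10 + 7 = 91/10

9.10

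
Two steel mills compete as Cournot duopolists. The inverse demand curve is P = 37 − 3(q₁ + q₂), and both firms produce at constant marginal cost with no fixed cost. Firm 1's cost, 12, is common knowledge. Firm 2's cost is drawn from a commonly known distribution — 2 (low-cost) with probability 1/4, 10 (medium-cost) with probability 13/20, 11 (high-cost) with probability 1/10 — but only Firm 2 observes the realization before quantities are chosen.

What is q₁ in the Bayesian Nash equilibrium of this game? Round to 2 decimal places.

2.34

Firm 2 with cost c maximizes (37 − 3(q₁+q₂) − c)·q₂, giving q₂(c) = (37 − c − 3q₁)/6.
E[c₂] = 1/4·2 + 13/20·10 + 1/10·11 = 8.1
Firm 1's FOC against E[q₂] yields q₁ = (37 − 2·12 + E[c₂])/9 = (37 − 24 + 8.1)/9 = 2.34444.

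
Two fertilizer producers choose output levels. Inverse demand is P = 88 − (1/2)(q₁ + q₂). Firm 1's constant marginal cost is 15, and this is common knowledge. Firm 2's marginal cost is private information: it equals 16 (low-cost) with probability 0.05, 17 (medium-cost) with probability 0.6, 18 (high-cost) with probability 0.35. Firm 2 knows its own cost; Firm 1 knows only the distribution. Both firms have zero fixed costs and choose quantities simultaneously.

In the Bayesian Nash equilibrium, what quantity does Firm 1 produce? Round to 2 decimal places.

Firm 2 with cost c maximizes (88 − (1/2)(q₁+q₂) − c)·q₂, giving q₂(c) = (88 − c − (1/2)q₁).
E[c₂] = 0.05·16 + 0.6·17 + 0.35·18 = 17.3
Firm 1's FOC against E[q₂] yields q₁ = (88 − 2·15 + E[c₂])/(3/2) = (88 − 30 + 17.3)/(3/2) = 50.2.

50.20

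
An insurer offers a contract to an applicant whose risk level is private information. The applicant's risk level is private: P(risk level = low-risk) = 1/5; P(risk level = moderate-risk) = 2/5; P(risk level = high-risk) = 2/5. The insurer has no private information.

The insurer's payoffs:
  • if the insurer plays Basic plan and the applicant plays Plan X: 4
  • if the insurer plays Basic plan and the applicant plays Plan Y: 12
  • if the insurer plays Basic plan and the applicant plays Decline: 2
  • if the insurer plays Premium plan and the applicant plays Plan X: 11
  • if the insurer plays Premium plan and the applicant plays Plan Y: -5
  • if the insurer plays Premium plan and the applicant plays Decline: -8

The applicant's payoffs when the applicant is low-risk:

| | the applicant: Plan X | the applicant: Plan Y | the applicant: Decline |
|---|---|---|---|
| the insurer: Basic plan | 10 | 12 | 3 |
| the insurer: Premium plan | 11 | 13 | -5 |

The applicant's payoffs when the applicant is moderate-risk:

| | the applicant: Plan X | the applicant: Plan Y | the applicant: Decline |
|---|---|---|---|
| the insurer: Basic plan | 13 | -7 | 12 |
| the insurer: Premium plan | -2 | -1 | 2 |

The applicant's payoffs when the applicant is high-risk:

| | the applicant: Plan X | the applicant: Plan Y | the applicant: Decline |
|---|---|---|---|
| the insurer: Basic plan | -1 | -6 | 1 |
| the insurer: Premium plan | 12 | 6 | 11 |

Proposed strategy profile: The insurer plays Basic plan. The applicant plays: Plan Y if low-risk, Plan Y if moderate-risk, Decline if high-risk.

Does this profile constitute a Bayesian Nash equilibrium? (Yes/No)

No

The insurer plays Basic plan: E[Basic plan] = 1/5·(12) + 2/5·(12) + 2/5·(2) = 8; E[Premium plan] = -31/5. Best-responding. ✓
The applicant (risk level low-risk), facing Basic plan: Plan X gives 10, Plan Y gives 12, Decline gives 3. Proposed Plan Y is best. ✓
The applicant (risk level moderate-risk), facing Basic plan: Plan X gives 13, Plan Y gives -7, Decline gives 12. Proposed Plan Y is not best — profitable deviation exists. ✗
The applicant (risk level high-risk), facing Basic plan: Plan X gives -1, Plan Y gives -6, Decline gives 1. Proposed Decline is best. ✓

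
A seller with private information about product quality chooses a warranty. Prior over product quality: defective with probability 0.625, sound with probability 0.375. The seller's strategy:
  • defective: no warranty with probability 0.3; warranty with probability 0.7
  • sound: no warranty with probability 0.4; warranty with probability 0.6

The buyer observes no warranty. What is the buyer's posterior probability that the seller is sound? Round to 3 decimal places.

0.444

P(no warranty) = 0.625·0.3 + 0.375·0.4 = 0.3375
P(sound | no warranty) = (0.375·0.4) / 0.3375 = 0.15 / 0.3375 = 0.444444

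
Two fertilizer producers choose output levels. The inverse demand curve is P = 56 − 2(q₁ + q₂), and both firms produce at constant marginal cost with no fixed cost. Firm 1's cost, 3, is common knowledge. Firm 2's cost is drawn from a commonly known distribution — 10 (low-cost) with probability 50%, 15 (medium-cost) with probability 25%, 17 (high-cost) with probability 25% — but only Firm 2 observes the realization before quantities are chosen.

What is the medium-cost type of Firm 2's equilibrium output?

Each type of Firm 2 best-responds to q₁; Firm 1 best-responds to the expected q₂ over Firm 2's types.
Firm 2 with cost c maximizes (56 − 2(q₁+q₂) − c)·q₂, giving q₂(c) = (56 − c − 2q₁)/4.
E[c₂] = 0.5·10 + 0.25·15 + 0.25·17 = 13
Firm 1's FOC against E[q₂] yields q₁ = (56 − 2·3 + E[c₂])/6 = (56 − 6 + 13)/6 = 10.5.
q₂(medium-cost) = (56 − 15 − 2·10.5)/4 = 5.

5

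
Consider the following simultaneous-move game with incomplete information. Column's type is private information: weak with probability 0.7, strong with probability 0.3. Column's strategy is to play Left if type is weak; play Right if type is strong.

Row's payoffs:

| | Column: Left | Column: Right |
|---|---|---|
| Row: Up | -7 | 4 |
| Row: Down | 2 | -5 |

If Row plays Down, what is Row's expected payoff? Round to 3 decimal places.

-0.100

Take the expectation over Column's type, weighting each type's action by its prior probability.
E[Down] = 0.7·2 + 0.3·(-5) = 1.4 + (-1.5) = -0.1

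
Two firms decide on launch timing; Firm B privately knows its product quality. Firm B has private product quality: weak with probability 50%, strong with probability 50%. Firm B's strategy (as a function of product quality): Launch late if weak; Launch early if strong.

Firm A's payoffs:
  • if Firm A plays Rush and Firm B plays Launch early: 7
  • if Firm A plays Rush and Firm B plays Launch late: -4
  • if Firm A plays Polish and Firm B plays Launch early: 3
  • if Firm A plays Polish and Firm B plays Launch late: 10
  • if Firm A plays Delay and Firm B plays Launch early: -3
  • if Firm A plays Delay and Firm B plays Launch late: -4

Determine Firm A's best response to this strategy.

Polish

E[Rush] = 0.5·(-4) + 0.5·(7) = 1.5
E[Polish] = 0.5·(10) + 0.5·(3) = 6.5
E[Delay] = 0.5·(-4) + 0.5·(-3) = -3.5
Best response: Polish (6.5 is the largest).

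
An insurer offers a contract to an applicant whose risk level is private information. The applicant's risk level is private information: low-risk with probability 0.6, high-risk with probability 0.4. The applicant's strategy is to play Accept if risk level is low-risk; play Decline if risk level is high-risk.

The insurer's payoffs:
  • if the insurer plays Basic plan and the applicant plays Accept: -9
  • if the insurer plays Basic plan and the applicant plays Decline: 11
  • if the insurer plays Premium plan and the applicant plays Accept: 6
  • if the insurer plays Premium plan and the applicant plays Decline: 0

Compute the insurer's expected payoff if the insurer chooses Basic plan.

-1

E[Basic plan] = 0.6·(-9) + 0.4·11 = (-5.4) + 4.4 = -1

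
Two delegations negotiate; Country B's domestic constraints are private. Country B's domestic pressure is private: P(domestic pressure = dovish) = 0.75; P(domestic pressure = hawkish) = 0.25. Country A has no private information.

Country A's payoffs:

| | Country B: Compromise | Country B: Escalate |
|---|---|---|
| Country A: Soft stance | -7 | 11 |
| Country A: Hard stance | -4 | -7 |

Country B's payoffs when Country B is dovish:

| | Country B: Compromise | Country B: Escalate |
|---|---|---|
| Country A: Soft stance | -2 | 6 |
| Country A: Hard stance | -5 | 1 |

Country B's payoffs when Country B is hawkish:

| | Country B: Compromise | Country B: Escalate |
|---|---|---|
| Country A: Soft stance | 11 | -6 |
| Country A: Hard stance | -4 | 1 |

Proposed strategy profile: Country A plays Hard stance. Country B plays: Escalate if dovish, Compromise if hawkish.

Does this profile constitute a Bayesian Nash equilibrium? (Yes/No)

No

A profile is a BNE iff every type of every player is best-responding given beliefs about the other side.
Country A plays Hard stance: E[Hard stance] = 0.75·(-7) + 0.25·(-4) = -6.25; E[Soft stance] = 6.5. Not best-responding. ✗
Country B (domestic pressure dovish), facing Hard stance: Compromise gives -5, Escalate gives 1. Proposed Escalate is best. ✓
Country B (domestic pressure hawkish), facing Hard stance: Compromise gives -4, Escalate gives 1. Proposed Compromise is not best — profitable deviation exists. ✗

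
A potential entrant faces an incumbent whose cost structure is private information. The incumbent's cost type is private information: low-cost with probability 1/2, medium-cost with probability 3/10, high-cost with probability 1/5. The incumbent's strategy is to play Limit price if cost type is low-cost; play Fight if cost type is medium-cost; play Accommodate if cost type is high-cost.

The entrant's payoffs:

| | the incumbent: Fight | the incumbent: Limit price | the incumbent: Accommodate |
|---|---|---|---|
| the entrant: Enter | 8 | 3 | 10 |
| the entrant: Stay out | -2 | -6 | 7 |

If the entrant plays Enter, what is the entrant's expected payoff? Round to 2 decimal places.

5.90

E[Enter] = 1/2·3 + 3/10·8 + 1/5·10 = 3/2 + 12/5 + 2 = 59/10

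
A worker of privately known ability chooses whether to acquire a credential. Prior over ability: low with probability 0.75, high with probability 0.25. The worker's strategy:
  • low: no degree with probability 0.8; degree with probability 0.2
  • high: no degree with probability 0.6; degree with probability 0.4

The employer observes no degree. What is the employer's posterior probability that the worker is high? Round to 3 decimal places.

Apply Bayes' rule using the sender's strategy as the likelihood.
P(no degree) = 0.75·0.8 + 0.25·0.6 = 0.75
P(high | no degree) = (0.25·0.6) / 0.75 = 0.15 / 0.75 = 0.2

0.200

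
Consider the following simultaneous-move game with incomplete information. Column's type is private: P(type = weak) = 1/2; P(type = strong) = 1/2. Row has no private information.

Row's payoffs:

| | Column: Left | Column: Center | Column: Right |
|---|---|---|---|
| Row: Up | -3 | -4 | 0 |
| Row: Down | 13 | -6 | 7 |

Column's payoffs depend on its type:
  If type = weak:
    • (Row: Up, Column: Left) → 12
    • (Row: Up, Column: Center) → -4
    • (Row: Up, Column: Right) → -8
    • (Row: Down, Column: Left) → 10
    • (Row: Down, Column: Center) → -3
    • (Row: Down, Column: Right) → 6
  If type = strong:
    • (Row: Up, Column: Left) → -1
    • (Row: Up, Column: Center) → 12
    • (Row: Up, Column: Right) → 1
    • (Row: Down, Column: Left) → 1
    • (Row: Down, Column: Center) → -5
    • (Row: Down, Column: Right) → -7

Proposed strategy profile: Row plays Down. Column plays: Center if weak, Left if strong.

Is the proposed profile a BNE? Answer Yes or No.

Row plays Down: E[Down] = 1/2·(-6) + 1/2·(13) = 7/2; E[Up] = -7/2. Best-responding. ✓
Column (type weak), facing Down: Left gives 10, Center gives -3, Right gives 6. Proposed Center is not best — profitable deviation exists. ✗
Column (type strong), facing Down: Left gives 1, Center gives -5, Right gives -7. Proposed Left is best. ✓

No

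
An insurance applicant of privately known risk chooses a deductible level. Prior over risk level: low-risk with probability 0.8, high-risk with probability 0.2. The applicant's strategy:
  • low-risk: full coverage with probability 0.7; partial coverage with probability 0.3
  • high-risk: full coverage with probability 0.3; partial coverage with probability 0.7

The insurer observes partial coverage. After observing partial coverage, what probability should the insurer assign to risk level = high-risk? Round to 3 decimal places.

Apply Bayes' rule using the sender's strategy as the likelihood.
P(partial coverage) = 0.8·0.3 + 0.2·0.7 = 0.38
P(high-risk | partial coverage) = (0.2·0.7) / 0.38 = 0.14 / 0.38 = 0.368421

0.368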